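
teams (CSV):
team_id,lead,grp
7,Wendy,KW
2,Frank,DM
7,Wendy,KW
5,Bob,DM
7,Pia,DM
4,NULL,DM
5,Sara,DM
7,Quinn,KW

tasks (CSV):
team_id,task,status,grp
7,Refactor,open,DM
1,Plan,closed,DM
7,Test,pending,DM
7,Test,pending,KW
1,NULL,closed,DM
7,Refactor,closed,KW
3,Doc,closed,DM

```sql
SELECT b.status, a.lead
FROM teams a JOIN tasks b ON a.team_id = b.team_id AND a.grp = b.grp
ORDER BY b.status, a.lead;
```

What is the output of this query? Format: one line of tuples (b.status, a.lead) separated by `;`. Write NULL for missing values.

INNER JOIN keeps only pairs where the ON condition holds.
Matching on a.team_id = b.team_id AND a.grp = b.grp.
- a[0] team_id=7, grp=KW → 2 match(es) in b → 2 row(s).
- a[1] team_id=2, grp=DM → no match; dropped.
- a[2] team_id=7, grp=KW → 2 match(es) in b → 2 row(s).
- a[3] team_id=5, grp=DM → no match; dropped.
- a[4] team_id=7, grp=DM → 2 match(es) in b → 2 row(s).
- a[5] team_id=4, grp=DM → no match; dropped.
- a[6] team_id=5, grp=DM → no match; dropped.
- a[7] team_id=7, grp=KW → 2 match(es) in b → 2 row(s).
After projecting and ordering:
b.status | a.lead
closed | Quinn
closed | Wendy
closed | Wendy
open | Pia
pending | Pia
pending | Quinn
pending | Wendy
pending | Wendy

(closed, Quinn); (closed, Wendy); (closed, Wendy); (open, Pia); (pending, Pia); (pending, Quinn); (pending, Wendy); (pending, Wendy)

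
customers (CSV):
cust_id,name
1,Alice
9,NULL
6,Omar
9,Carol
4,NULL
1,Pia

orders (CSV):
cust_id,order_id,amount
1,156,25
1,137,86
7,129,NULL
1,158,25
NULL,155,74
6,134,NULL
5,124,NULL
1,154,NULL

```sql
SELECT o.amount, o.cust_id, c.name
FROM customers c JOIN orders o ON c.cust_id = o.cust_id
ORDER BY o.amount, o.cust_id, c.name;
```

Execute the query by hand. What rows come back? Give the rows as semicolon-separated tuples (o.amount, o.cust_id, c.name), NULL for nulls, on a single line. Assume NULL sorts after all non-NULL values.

(25, 1, Alice); (25, 1, Alice); (25, 1, Pia); (25, 1, Pia); (86, 1, Alice); (86, 1, Pia); (NULL, 1, Alice); (NULL, 1, Pia); (NULL, 6, Omar)

INNER JOIN keeps only pairs where the ON condition holds.
Matching on c.cust_id = o.cust_id. A NULL in a compared column never satisfies the condition.
Matched pairs: 9.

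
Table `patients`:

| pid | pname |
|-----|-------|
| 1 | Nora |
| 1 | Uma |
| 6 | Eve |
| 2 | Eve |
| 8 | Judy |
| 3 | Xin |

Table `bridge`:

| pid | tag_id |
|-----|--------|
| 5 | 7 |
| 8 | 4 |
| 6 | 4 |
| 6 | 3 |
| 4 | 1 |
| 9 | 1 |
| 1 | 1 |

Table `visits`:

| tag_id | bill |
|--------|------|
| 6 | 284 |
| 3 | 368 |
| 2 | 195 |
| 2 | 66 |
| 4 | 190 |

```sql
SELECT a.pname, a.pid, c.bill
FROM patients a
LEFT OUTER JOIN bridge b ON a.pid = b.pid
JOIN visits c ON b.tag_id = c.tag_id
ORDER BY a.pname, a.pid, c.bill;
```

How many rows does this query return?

Joins associate left-to-right: patients LEFT JOIN bridge on pid gives 7 intermediate row(s).
Then INNER JOIN `visits c` on tag_id: keep only rows whose b.tag_id appears in c.
Result: 3 row(s).

3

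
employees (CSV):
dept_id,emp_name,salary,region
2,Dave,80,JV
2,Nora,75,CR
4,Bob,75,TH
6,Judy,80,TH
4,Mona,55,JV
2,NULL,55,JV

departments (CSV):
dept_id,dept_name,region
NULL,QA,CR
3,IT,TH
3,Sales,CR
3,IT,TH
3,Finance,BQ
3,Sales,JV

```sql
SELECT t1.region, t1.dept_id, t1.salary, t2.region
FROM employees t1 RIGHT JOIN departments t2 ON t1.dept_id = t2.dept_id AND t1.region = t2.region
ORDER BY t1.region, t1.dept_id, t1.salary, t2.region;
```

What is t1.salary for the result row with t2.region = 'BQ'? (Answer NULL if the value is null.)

NULL

RIGHT JOIN keeps every row from `departments`; unmatched rows get NULL for `employees`'s columns.
Matching on t1.dept_id = t2.dept_id AND t1.region = t2.region. A NULL in a compared column never satisfies the condition.
- t1 (dept_id=2, region=JV) has no partner in t2.
- t1 (dept_id=2, region=CR) has no partner in t2.
- t1 (dept_id=4, region=TH) has no partner in t2.
- t1 (dept_id=6, region=TH) has no partner in t2.
- t1 (dept_id=4, region=JV) has no partner in t2.
- t1 (dept_id=2, region=JV) has no partner in t2.
- 6 t2 row(s) had no t1 match → kept, t1 columns NULL.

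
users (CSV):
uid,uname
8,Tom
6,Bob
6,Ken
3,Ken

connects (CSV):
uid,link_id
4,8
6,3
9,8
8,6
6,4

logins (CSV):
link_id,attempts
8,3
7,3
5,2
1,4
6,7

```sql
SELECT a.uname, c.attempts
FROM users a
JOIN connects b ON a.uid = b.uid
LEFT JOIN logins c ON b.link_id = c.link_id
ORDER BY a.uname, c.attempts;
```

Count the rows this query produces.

5

Evaluate left to right. First `users a INNER JOIN connects b` on uid: 5 row(s).
Then LEFT JOIN `logins c` on link_id: each of those 5 rows is kept; rows whose b.link_id has no match in c get NULL for c's columns.
Result: 5 row(s).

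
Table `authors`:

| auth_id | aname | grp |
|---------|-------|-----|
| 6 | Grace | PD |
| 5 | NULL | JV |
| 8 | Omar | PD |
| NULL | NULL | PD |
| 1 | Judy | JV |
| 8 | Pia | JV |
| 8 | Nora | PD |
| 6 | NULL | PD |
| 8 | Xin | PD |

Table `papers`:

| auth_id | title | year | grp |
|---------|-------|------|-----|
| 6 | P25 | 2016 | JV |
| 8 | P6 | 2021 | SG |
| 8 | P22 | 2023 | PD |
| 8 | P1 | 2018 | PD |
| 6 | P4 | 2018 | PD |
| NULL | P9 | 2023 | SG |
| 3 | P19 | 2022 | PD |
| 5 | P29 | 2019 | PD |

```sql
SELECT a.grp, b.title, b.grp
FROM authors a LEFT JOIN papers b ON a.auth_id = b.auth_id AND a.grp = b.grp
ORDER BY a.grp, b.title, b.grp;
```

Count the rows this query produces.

12

LEFT JOIN keeps every row from `authors`; unmatched rows get NULL for `papers`'s columns.
Matching on a.auth_id = b.auth_id AND a.grp = b.grp. A NULL in a compared column never satisfies the condition.
- a (auth_id=6, grp=PD) pairs with 1 row(s) of b.
- a (auth_id=5, grp=JV) has no partner → padded with NULL.
- a (auth_id=8, grp=PD) pairs with 2 row(s) of b.
- a (auth_id=NULL, grp=PD) has no partner → padded with NULL.
- a (auth_id=1, grp=JV) has no partner → padded with NULL.
- a (auth_id=8, grp=JV) has no partner → padded with NULL.
- a (auth_id=8, grp=PD) pairs with 2 row(s) of b.
- a (auth_id=6, grp=PD) pairs with 1 row(s) of b.
- a (auth_id=8, grp=PD) pairs with 2 row(s) of b.
Total: 8 matched + 4 padded = 12 rows.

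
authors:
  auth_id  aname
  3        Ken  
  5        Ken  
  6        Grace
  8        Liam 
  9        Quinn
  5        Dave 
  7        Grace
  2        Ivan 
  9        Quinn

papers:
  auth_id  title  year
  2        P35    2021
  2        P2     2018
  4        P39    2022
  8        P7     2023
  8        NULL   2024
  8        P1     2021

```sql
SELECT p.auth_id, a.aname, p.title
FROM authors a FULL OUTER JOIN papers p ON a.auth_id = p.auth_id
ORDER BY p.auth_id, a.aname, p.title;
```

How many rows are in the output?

FULL OUTER JOIN keeps every row from both sides; unmatched rows get NULL for the other side's columns.
Matching on a.auth_id = p.auth_id.
Matched pairs: 5; unmatched a rows kept: 7; unmatched p rows kept: 1.
Total: 5 matched + 8 padded = 13 rows.

13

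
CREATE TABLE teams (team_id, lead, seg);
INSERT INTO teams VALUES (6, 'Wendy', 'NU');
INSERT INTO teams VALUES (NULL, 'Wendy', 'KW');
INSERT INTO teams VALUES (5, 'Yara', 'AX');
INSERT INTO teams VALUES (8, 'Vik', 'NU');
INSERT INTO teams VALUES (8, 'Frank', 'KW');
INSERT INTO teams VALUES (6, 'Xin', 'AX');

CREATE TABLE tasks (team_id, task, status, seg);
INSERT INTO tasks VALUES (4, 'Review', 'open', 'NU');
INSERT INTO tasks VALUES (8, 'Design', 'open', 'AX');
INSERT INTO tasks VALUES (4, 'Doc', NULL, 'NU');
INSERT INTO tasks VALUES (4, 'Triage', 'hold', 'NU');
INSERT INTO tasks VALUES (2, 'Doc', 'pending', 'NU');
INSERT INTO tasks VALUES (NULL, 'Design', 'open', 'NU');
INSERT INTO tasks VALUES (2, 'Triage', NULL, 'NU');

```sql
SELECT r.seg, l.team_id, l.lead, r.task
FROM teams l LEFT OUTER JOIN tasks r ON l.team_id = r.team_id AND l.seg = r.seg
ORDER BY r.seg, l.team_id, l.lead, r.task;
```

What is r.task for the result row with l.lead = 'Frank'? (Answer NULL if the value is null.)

NULL

LEFT JOIN keeps every row from `teams`; unmatched rows get NULL for `tasks`'s columns.
Matching on l.team_id = r.team_id AND l.seg = r.seg. A NULL in a compared column never satisfies the condition.
Matched pairs: 0; unmatched l rows kept: 6.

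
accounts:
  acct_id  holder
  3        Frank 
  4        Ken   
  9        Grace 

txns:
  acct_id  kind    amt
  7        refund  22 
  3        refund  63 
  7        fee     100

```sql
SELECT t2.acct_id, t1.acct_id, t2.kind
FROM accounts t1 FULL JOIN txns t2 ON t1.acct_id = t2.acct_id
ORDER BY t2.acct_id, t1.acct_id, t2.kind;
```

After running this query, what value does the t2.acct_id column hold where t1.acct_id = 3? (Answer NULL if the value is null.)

3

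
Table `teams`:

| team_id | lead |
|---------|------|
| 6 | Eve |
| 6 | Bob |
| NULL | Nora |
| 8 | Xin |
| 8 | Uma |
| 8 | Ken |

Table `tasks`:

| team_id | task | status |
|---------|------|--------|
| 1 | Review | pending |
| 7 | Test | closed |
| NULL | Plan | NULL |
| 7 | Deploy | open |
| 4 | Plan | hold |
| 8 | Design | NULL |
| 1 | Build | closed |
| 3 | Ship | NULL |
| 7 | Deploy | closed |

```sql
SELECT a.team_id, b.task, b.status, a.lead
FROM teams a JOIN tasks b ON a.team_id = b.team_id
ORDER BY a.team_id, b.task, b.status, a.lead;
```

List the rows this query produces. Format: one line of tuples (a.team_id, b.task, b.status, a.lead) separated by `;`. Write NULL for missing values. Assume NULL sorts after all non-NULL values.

INNER JOIN keeps only pairs where the ON condition holds.
Matching on a.team_id = b.team_id. A NULL in a compared column never satisfies the condition.
Matched pairs: 3.

(8, Design, NULL, Ken); (8, Design, NULL, Uma); (8, Design, NULL, Xin)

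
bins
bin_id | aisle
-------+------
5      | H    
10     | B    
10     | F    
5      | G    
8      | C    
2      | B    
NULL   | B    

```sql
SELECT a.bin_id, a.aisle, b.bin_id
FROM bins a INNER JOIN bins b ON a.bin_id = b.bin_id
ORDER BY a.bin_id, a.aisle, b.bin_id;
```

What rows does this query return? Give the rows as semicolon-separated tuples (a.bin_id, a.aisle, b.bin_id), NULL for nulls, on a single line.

INNER JOIN keeps only pairs where the ON condition holds.
Matching on a.bin_id = b.bin_id. A NULL in a compared column never satisfies the condition.
- a row (bin_id=5): matches 2 b row(s) → 2 output row(s).
- a row (bin_id=10): matches 2 b row(s) → 2 output row(s).
- a row (bin_id=10): matches 2 b row(s) → 2 output row(s).
- a row (bin_id=5): matches 2 b row(s) → 2 output row(s).
- a row (bin_id=8): matches 1 b row(s) → 1 output row(s).
- a row (bin_id=2): matches 1 b row(s) → 1 output row(s).
- a row (bin_id=NULL): no match → dropped.
After projecting and ordering:
a.bin_id | a.aisle | b.bin_id
2 | B | 2
5 | G | 5
5 | G | 5
5 | H | 5
5 | H | 5
8 | C | 8
10 | B | 10
10 | B | 10
10 | F | 10
10 | F | 10

(2, B, 2); (5, G, 5); (5, G, 5); (5, H, 5); (5, H, 5); (8, C, 8); (10, B, 10); (10, B, 10); (10, F, 10); (10, F, 10)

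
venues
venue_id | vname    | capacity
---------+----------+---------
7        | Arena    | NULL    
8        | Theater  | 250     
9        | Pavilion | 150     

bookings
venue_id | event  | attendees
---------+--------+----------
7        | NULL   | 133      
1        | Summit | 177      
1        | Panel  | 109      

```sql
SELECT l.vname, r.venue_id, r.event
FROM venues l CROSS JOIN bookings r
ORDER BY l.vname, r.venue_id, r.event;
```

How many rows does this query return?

CROSS JOIN pairs every row of `venues` with every row of `bookings`: 3 × 3 = 9 rows.

9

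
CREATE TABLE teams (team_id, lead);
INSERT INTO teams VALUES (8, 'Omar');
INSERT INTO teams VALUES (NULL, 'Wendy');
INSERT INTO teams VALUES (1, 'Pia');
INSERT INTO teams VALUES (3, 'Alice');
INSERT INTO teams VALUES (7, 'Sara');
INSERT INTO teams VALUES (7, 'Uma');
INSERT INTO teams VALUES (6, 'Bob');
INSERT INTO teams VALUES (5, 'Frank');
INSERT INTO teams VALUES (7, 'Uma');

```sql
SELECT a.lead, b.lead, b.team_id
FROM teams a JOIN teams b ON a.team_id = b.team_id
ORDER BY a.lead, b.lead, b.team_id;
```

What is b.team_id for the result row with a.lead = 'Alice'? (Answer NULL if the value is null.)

3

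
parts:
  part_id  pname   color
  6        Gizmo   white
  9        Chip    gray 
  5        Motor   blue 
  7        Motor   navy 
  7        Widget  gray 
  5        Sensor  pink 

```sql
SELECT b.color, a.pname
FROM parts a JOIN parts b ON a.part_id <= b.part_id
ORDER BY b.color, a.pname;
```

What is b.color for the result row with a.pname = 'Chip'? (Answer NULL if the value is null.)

gray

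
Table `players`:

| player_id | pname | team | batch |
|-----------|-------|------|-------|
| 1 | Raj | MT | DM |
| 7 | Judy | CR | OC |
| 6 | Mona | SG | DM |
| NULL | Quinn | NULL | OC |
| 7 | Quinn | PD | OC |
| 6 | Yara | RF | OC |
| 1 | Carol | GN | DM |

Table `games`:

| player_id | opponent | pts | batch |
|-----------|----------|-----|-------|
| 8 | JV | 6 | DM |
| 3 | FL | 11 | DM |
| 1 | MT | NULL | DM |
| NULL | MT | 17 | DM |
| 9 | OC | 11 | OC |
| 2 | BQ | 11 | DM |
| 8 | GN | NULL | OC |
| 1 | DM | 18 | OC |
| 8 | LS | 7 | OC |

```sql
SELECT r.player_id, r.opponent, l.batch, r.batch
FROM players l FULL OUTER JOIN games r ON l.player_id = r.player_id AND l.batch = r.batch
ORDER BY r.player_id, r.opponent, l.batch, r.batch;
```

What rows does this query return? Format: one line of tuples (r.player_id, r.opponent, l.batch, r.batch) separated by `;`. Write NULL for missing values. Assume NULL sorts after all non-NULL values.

FULL OUTER JOIN keeps every row from both sides; unmatched rows get NULL for the other side's columns.
Matching on l.player_id = r.player_id AND l.batch = r.batch. A NULL in a compared column never satisfies the condition.
Matched pairs: 2; unmatched l rows kept: 5; unmatched r rows kept: 8.

(1, DM, NULL, OC); (1, MT, DM, DM); (1, MT, DM, DM); (2, BQ, NULL, DM); (3, FL, NULL, DM); (8, GN, NULL, OC); (8, JV, NULL, DM); (8, LS, NULL, OC); (9, OC, NULL, OC); (NULL, MT, NULL, DM); (NULL, NULL, DM, NULL); (NULL, NULL, OC, NULL); (NULL, NULL, OC, NULL); (NULL, NULL, OC, NULL); (NULL, NULL, OC, NULL)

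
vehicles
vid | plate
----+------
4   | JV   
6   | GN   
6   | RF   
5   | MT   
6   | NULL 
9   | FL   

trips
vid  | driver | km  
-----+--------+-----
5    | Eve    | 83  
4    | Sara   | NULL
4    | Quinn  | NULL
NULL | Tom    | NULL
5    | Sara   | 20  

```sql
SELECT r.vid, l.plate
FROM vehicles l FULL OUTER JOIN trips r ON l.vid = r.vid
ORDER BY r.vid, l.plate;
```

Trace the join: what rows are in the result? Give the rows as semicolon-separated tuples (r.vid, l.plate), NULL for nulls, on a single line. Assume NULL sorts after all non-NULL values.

FULL OUTER JOIN keeps every row from both sides; unmatched rows get NULL for the other side's columns.
Matching on l.vid = r.vid. A NULL in a compared column never satisfies the condition.
- l row (vid=4): matches 2 r row(s) → 2 output row(s).
- l row (vid=6): no match → kept, r columns NULL.
- l row (vid=6): no match → kept, r columns NULL.
- l row (vid=5): matches 2 r row(s) → 2 output row(s).
- l row (vid=6): no match → kept, r columns NULL.
- l row (vid=9): no match → kept, r columns NULL.
- plus 1 unmatched r row(s), each kept with NULL l columns.
After projecting and ordering:
r.vid | l.plate
4 | JV
4 | JV
5 | MT
5 | MT
NULL | FL
NULL | GN
NULL | RF
NULL | NULL
NULL | NULL

(4, JV); (4, JV); (5, MT); (5, MT); (NULL, FL); (NULL, GN); (NULL, RF); (NULL, NULL); (NULL, NULL)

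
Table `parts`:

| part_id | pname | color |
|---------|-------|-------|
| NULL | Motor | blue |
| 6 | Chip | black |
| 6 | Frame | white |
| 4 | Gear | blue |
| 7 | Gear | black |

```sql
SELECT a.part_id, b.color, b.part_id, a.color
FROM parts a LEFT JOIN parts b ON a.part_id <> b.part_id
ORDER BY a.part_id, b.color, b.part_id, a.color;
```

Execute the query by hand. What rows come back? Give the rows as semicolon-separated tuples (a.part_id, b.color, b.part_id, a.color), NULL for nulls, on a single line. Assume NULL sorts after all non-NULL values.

LEFT JOIN keeps every row from `parts a`; unmatched rows get NULL for `parts b`'s columns.
Matching on a.part_id <> b.part_id. A NULL in a compared column never satisfies the condition.
- a (part_id=NULL) has no partner → padded with NULL.
- a (part_id=6) pairs with 2 row(s) of b.
- a (part_id=6) pairs with 2 row(s) of b.
- a (part_id=4) pairs with 3 row(s) of b.
- a (part_id=7) pairs with 3 row(s) of b.

(4, black, 6, blue); (4, black, 7, blue); (4, white, 6, blue); (6, black, 7, black); (6, black, 7, white); (6, blue, 4, black); (6, blue, 4, white); (7, black, 6, black); (7, blue, 4, black); (7, white, 6, black); (NULL, NULL, NULL, blue)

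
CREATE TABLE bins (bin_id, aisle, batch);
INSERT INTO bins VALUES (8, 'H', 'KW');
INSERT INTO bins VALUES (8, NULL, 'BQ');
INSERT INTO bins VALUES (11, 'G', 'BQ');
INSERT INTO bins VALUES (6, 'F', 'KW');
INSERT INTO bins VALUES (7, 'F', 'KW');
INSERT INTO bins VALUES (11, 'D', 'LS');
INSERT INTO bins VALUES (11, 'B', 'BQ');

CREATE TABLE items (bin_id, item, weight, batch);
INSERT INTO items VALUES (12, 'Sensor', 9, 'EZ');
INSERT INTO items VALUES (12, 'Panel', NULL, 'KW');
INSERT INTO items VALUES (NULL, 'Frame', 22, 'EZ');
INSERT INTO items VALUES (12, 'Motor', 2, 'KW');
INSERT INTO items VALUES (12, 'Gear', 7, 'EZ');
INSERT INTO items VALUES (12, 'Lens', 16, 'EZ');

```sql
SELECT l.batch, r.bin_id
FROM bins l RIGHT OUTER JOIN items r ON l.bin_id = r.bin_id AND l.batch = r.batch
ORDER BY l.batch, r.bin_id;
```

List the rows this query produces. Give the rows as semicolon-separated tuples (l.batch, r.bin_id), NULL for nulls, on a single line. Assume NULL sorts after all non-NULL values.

(NULL, 12); (NULL, 12); (NULL, 12); (NULL, 12); (NULL, 12); (NULL, NULL)

RIGHT JOIN keeps every row from `items`; unmatched rows get NULL for `bins`'s columns.
Matching on l.bin_id = r.bin_id AND l.batch = r.batch. A NULL in a compared column never satisfies the condition.
- l[0] bin_id=8, batch=KW → no match.
- l[1] bin_id=8, batch=BQ → no match.
- l[2] bin_id=11, batch=BQ → no match.
- l[3] bin_id=6, batch=KW → no match.
- l[4] bin_id=7, batch=KW → no match.
- l[5] bin_id=11, batch=LS → no match.
- l[6] bin_id=11, batch=BQ → no match.
- 6 row(s) from r found no l partner → padded with NULL.
After projecting and ordering:
l.batch | r.bin_id
NULL | 12
NULL | 12
NULL | 12
NULL | 12
NULL | 12
NULL | NULL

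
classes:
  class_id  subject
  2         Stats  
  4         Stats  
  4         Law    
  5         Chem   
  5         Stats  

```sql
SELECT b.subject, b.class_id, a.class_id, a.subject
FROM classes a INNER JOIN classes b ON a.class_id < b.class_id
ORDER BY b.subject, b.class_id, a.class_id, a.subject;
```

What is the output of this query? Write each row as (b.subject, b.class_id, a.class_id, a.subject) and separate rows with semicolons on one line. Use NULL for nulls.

INNER JOIN keeps only pairs where the ON condition holds.
Matching on a.class_id < b.class_id.
Matched pairs: 8.

(Chem, 5, 2, Stats); (Chem, 5, 4, Law); (Chem, 5, 4, Stats); (Law, 4, 2, Stats); (Stats, 4, 2, Stats); (Stats, 5, 2, Stats); (Stats, 5, 4, Law); (Stats, 5, 4, Stats)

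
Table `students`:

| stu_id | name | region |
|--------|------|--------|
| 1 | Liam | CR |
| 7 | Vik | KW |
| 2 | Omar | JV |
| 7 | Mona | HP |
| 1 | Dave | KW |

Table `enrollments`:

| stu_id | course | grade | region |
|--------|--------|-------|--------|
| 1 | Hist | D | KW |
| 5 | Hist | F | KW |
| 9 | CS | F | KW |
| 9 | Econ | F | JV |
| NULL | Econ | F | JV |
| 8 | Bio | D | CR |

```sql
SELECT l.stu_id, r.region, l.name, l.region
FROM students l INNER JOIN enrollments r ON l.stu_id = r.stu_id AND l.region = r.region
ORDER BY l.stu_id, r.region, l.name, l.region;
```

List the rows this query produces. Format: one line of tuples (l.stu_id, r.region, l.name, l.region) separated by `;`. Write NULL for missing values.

INNER JOIN keeps only pairs where the ON condition holds.
Matching on l.stu_id = r.stu_id AND l.region = r.region. A NULL in a compared column never satisfies the condition.
Matched pairs: 1.

(1, KW, Dave, KW)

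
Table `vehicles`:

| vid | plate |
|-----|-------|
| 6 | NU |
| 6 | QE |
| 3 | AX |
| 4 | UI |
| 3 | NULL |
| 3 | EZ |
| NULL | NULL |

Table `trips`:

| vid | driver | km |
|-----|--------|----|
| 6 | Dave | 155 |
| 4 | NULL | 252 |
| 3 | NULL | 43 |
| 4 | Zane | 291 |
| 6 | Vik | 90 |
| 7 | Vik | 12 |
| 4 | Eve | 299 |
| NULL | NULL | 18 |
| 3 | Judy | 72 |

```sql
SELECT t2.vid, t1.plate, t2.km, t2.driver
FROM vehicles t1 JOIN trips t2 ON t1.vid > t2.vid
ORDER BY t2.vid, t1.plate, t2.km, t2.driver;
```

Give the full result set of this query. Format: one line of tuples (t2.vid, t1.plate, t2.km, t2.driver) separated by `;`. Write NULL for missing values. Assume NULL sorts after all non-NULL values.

INNER JOIN keeps only pairs where the ON condition holds.
Matching on t1.vid > t2.vid. A NULL in a compared column never satisfies the condition.
- t1 (vid=6) pairs with 5 row(s) of t2.
- t1 (vid=6) pairs with 5 row(s) of t2.
- t1 (vid=3) has no partner → excluded.
- t1 (vid=4) pairs with 2 row(s) of t2.
- t1 (vid=3) has no partner → excluded.
- t1 (vid=3) has no partner → excluded.
- t1 (vid=NULL) has no partner → excluded.

(3, NU, 43, NULL); (3, NU, 72, Judy); (3, QE, 43, NULL); (3, QE, 72, Judy); (3, UI, 43, NULL); (3, UI, 72, Judy); (4, NU, 252, NULL); (4, NU, 291, Zane); (4, NU, 299, Eve); (4, QE, 252, NULL); (4, QE, 291, Zane); (4, QE, 299, Eve)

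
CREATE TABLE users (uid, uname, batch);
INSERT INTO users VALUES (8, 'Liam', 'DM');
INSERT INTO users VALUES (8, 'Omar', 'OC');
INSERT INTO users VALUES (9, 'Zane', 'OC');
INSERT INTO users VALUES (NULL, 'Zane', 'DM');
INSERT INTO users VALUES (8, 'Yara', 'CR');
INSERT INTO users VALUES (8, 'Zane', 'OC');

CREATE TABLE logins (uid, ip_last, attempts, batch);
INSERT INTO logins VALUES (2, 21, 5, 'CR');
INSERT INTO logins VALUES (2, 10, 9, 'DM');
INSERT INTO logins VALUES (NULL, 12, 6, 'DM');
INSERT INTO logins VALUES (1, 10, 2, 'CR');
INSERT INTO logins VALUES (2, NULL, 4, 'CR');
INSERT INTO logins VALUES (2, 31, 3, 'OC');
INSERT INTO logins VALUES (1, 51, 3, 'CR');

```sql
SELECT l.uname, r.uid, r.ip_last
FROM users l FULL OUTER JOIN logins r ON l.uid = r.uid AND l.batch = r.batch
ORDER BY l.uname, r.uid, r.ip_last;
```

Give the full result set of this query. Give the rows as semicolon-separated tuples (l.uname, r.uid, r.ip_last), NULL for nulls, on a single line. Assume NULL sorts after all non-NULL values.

FULL OUTER JOIN keeps every row from both sides; unmatched rows get NULL for the other side's columns.
Matching on l.uid = r.uid AND l.batch = r.batch. A NULL in a compared column never satisfies the condition.
Matched pairs: 0; unmatched l rows kept: 6; unmatched r rows kept: 7.

(Liam, NULL, NULL); (Omar, NULL, NULL); (Yara, NULL, NULL); (Zane, NULL, NULL); (Zane, NULL, NULL); (Zane, NULL, NULL); (NULL, 1, 10); (NULL, 1, 51); (NULL, 2, 10); (NULL, 2, 21); (NULL, 2, 31); (NULL, 2, NULL); (NULL, NULL, 12)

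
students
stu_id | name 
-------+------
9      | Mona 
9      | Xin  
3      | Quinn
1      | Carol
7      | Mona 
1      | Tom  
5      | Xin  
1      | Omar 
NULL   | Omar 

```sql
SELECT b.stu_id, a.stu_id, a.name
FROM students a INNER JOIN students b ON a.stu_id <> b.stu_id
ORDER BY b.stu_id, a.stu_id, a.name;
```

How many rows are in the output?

48

INNER JOIN keeps only pairs where the ON condition holds.
Matching on a.stu_id <> b.stu_id. A NULL in a compared column never satisfies the condition.
- stu_id=9: 6 matching b row(s), so 6 row(s) emitted.
- stu_id=9: 6 matching b row(s), so 6 row(s) emitted.
- stu_id=3: 7 matching b row(s), so 7 row(s) emitted.
- stu_id=1: 5 matching b row(s), so 5 row(s) emitted.
- stu_id=7: 7 matching b row(s), so 7 row(s) emitted.
- stu_id=1: 5 matching b row(s), so 5 row(s) emitted.
- stu_id=5: 7 matching b row(s), so 7 row(s) emitted.
- stu_id=1: 5 matching b row(s), so 5 row(s) emitted.
- stu_id=NULL: no matching b row, dropped.
Total: 48 rows.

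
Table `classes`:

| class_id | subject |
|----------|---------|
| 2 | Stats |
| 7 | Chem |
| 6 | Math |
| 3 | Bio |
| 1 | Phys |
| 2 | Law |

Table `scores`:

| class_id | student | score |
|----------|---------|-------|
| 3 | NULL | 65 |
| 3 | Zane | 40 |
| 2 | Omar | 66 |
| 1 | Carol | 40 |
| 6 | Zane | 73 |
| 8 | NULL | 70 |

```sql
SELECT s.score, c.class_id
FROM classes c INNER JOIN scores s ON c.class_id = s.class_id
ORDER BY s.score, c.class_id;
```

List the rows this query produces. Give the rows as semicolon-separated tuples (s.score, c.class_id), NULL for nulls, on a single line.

(40, 1); (40, 3); (65, 3); (66, 2); (66, 2); (73, 6)

INNER JOIN keeps only pairs where the ON condition holds.
Matching on c.class_id = s.class_id.
- class_id=2: 1 matching s row(s), so 1 row(s) emitted.
- class_id=7: no matching s row, dropped.
- class_id=6: 1 matching s row(s), so 1 row(s) emitted.
- class_id=3: 2 matching s row(s), so 2 row(s) emitted.
- class_id=1: 1 matching s row(s), so 1 row(s) emitted.
- class_id=2: 1 matching s row(s), so 1 row(s) emitted.
After projecting and ordering:
s.score | c.class_id
40 | 1
40 | 3
65 | 3
66 | 2
66 | 2
73 | 6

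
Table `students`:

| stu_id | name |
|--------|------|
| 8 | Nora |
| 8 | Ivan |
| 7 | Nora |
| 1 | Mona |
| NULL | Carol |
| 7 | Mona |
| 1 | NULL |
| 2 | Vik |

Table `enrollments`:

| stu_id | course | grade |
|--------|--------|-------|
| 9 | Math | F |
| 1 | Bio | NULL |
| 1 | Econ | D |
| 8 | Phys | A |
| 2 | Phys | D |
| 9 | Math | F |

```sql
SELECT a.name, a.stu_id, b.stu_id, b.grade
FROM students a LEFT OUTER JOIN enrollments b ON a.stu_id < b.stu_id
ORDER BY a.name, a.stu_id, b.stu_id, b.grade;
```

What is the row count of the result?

LEFT JOIN keeps every row from `students`; unmatched rows get NULL for `enrollments`'s columns.
Matching on a.stu_id < b.stu_id. A NULL in a compared column never satisfies the condition.
- a row (stu_id=8): matches 2 b row(s) → 2 output row(s).
- a row (stu_id=8): matches 2 b row(s) → 2 output row(s).
- a row (stu_id=7): matches 3 b row(s) → 3 output row(s).
- a row (stu_id=1): matches 4 b row(s) → 4 output row(s).
- a row (stu_id=NULL): no match → kept, b columns NULL.
- a row (stu_id=7): matches 3 b row(s) → 3 output row(s).
- a row (stu_id=1): matches 4 b row(s) → 4 output row(s).
- a row (stu_id=2): matches 3 b row(s) → 3 output row(s).
Total: 21 matched + 1 padded = 22 rows.

22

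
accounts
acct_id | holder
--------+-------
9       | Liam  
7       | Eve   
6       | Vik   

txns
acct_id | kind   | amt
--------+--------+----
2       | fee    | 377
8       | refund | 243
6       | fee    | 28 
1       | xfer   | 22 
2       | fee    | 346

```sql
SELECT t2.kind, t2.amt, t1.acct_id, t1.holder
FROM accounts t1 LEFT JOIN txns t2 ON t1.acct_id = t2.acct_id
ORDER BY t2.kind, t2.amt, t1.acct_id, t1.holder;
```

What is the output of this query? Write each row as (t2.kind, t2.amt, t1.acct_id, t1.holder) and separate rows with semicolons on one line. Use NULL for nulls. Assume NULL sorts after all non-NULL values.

(fee, 28, 6, Vik); (NULL, NULL, 7, Eve); (NULL, NULL, 9, Liam)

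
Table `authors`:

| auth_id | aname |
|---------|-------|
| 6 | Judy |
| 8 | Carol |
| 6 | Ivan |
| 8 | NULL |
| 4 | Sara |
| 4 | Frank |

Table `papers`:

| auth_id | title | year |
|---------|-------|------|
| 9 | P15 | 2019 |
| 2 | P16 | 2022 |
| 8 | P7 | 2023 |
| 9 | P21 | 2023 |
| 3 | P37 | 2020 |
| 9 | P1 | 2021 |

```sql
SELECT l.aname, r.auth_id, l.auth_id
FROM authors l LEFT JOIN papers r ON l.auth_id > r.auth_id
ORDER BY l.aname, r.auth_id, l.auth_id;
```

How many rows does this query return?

12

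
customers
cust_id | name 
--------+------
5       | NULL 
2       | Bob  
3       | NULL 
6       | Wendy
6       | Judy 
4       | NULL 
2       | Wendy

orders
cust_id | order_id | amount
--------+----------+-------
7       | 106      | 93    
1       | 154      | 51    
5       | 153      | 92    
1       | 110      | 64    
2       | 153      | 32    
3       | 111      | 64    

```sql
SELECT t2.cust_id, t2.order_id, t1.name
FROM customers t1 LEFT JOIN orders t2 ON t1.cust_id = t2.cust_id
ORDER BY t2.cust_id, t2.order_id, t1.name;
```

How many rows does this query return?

7

LEFT JOIN keeps every row from `customers`; unmatched rows get NULL for `orders`'s columns.
Matching on t1.cust_id = t2.cust_id.
Matched pairs: 4; unmatched t1 rows kept: 3.
Total: 4 matched + 3 padded = 7 rows.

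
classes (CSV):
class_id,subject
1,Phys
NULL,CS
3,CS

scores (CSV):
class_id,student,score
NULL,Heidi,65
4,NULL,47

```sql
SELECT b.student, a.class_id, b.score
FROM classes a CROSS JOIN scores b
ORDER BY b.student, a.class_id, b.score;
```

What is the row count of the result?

CROSS JOIN pairs every row of `classes` with every row of `scores`: 3 × 2 = 6 rows.

6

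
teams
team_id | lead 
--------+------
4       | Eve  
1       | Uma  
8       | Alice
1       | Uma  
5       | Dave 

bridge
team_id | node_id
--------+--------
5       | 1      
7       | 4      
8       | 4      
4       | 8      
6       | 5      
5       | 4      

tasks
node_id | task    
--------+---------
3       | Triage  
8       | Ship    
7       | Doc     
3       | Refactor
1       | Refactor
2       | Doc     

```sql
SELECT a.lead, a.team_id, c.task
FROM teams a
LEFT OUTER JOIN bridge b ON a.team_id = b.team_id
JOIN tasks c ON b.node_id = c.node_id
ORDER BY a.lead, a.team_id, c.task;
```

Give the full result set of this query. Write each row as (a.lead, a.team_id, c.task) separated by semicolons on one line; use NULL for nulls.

Evaluate left to right. First `teams a LEFT JOIN bridge b` on team_id: 6 row(s).
Then INNER JOIN `tasks c` on node_id: keep only rows whose b.node_id appears in c.

(Dave, 5, Refactor); (Eve, 4, Ship)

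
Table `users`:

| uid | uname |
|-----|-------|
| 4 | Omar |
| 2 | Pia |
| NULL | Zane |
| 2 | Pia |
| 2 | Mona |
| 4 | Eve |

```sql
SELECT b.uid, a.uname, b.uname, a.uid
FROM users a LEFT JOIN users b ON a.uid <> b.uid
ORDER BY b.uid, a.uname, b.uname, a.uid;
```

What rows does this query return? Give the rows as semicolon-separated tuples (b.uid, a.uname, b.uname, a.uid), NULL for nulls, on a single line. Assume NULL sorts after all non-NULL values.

LEFT JOIN keeps every row from `users a`; unmatched rows get NULL for `users b`'s columns.
Matching on a.uid <> b.uid. A NULL in a compared column never satisfies the condition.
- a (uid=4) pairs with 3 row(s) of b.
- a (uid=2) pairs with 2 row(s) of b.
- a (uid=NULL) has no partner → padded with NULL.
- a (uid=2) pairs with 2 row(s) of b.
- a (uid=2) pairs with 2 row(s) of b.
- a (uid=4) pairs with 3 row(s) of b.

(2, Eve, Mona, 4); (2, Eve, Pia, 4); (2, Eve, Pia, 4); (2, Omar, Mona, 4); (2, Omar, Pia, 4); (2, Omar, Pia, 4); (4, Mona, Eve, 2); (4, Mona, Omar, 2); (4, Pia, Eve, 2); (4, Pia, Eve, 2); (4, Pia, Omar, 2); (4, Pia, Omar, 2); (NULL, Zane, NULL, NULL)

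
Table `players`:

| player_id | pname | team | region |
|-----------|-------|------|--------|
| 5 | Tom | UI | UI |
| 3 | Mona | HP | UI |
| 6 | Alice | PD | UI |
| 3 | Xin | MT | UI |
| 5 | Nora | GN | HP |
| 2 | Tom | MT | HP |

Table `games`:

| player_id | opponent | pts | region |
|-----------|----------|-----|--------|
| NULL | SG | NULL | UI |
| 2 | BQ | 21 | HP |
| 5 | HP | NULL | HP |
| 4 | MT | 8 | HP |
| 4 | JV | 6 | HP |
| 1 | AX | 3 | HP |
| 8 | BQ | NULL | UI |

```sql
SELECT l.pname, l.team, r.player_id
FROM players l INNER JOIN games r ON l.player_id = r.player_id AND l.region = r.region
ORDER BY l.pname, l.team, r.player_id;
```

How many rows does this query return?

INNER JOIN keeps only pairs where the ON condition holds.
Matching on l.player_id = r.player_id AND l.region = r.region. A NULL in a compared column never satisfies the condition.
- player_id=5, region=UI: no matching r row, dropped.
- player_id=3, region=UI: no matching r row, dropped.
- player_id=6, region=UI: no matching r row, dropped.
- player_id=3, region=UI: no matching r row, dropped.
- player_id=5, region=HP: 1 matching r row(s), so 1 row(s) emitted.
- player_id=2, region=HP: 1 matching r row(s), so 1 row(s) emitted.
Total: 2 rows.

2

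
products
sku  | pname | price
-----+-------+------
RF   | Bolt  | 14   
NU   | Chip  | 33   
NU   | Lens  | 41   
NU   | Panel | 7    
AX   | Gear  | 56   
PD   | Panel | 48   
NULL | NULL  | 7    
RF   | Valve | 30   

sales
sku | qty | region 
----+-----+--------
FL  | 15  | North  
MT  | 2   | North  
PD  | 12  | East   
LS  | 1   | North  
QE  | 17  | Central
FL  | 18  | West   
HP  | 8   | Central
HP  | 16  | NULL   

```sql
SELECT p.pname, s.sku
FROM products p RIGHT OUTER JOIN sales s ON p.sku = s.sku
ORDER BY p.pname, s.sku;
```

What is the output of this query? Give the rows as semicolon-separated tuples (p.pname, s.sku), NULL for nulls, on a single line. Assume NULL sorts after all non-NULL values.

(Panel, PD); (NULL, FL); (NULL, FL); (NULL, HP); (NULL, HP); (NULL, LS); (NULL, MT); (NULL, QE)

RIGHT JOIN keeps every row from `sales`; unmatched rows get NULL for `products`'s columns.
Matching on p.sku = s.sku. A NULL in a compared column never satisfies the condition.
Matched pairs: 1; unmatched s rows kept: 7.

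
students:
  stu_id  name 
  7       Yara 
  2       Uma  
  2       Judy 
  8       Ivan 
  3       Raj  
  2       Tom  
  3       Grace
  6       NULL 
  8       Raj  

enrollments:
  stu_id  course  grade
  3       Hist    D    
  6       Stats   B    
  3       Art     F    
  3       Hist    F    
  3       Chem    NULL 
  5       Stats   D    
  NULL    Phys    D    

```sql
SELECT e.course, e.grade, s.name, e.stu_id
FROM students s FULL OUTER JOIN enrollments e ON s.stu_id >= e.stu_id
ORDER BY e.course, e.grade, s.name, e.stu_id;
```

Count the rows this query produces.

FULL OUTER JOIN keeps every row from both sides; unmatched rows get NULL for the other side's columns.
Matching on s.stu_id >= e.stu_id. A NULL in a compared column never satisfies the condition.
- stu_id=7: 6 matching e row(s), so 6 row(s) emitted.
- stu_id=2: no e row matches, row kept with e columns NULL.
- stu_id=2: no e row matches, row kept with e columns NULL.
- stu_id=8: 6 matching e row(s), so 6 row(s) emitted.
- stu_id=3: 4 matching e row(s), so 4 row(s) emitted.
- stu_id=2: no e row matches, row kept with e columns NULL.
- stu_id=3: 4 matching e row(s), so 4 row(s) emitted.
- stu_id=6: 6 matching e row(s), so 6 row(s) emitted.
- stu_id=8: 6 matching e row(s), so 6 row(s) emitted.
- plus 1 unmatched e row(s), each kept with NULL s columns.
Total: 32 matched + 4 padded = 36 rows.

36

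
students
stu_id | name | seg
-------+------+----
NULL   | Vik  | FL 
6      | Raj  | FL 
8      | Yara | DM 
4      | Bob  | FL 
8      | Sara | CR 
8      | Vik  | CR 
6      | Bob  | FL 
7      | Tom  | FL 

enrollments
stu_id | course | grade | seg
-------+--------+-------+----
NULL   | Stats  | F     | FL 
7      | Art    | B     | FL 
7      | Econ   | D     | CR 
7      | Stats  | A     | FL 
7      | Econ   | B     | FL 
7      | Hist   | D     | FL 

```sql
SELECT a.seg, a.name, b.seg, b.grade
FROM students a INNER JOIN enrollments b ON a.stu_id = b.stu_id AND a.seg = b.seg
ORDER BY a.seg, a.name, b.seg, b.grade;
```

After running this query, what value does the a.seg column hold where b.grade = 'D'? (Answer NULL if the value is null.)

INNER JOIN keeps only pairs where the ON condition holds.
Matching on a.stu_id = b.stu_id AND a.seg = b.seg. A NULL in a compared column never satisfies the condition.
Matched pairs: 4.

FL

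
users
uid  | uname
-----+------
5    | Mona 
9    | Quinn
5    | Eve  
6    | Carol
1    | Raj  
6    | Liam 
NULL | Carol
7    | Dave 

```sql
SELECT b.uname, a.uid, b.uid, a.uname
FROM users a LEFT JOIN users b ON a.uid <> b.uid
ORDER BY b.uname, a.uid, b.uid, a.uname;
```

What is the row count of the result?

LEFT JOIN keeps every row from `users a`; unmatched rows get NULL for `users b`'s columns.
Matching on a.uid <> b.uid. A NULL in a compared column never satisfies the condition.
- uid=5: 5 matching b row(s), so 5 row(s) emitted.
- uid=9: 6 matching b row(s), so 6 row(s) emitted.
- uid=5: 5 matching b row(s), so 5 row(s) emitted.
- uid=6: 5 matching b row(s), so 5 row(s) emitted.
- uid=1: 6 matching b row(s), so 6 row(s) emitted.
- uid=6: 5 matching b row(s), so 5 row(s) emitted.
- uid=NULL: no b row matches, row kept with b columns NULL.
- uid=7: 6 matching b row(s), so 6 row(s) emitted.
Total: 38 matched + 1 padded = 39 rows.

39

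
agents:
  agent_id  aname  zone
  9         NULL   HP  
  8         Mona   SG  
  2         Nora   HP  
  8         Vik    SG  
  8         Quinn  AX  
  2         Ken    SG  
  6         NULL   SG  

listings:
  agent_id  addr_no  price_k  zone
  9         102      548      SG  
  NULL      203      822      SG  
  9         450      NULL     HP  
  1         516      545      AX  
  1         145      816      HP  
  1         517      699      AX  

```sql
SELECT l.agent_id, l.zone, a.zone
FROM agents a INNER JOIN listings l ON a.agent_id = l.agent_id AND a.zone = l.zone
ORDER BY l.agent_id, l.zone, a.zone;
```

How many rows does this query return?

1

INNER JOIN keeps only pairs where the ON condition holds.
Matching on a.agent_id = l.agent_id AND a.zone = l.zone. A NULL in a compared column never satisfies the condition.
- a[0] agent_id=9, zone=HP → 1 match(es) in l → 1 row(s).
- a[1] agent_id=8, zone=SG → no match; dropped.
- a[2] agent_id=2, zone=HP → no match; dropped.
- a[3] agent_id=8, zone=SG → no match; dropped.
- a[4] agent_id=8, zone=AX → no match; dropped.
- a[5] agent_id=2, zone=SG → no match; dropped.
- a[6] agent_id=6, zone=SG → no match; dropped.
Total: 1 rows.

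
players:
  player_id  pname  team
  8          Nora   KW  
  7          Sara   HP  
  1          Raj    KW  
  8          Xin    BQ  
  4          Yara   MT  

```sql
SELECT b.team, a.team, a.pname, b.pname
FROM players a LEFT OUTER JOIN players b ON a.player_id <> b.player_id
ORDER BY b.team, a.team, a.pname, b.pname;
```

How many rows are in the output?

18

LEFT JOIN keeps every row from `players a`; unmatched rows get NULL for `players b`'s columns.
Matching on a.player_id <> b.player_id.
- a row (player_id=8): matches 3 b row(s) → 3 output row(s).
- a row (player_id=7): matches 4 b row(s) → 4 output row(s).
- a row (player_id=1): matches 4 b row(s) → 4 output row(s).
- a row (player_id=8): matches 3 b row(s) → 3 output row(s).
- a row (player_id=4): matches 4 b row(s) → 4 output row(s).
Total: 18 rows.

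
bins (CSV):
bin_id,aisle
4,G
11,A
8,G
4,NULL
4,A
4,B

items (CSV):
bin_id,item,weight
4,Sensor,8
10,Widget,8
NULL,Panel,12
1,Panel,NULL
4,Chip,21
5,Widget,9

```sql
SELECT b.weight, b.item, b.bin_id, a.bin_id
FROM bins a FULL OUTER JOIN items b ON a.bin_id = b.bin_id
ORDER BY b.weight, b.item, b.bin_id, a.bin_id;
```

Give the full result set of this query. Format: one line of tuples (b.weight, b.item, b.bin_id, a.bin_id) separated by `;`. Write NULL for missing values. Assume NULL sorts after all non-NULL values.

(8, Sensor, 4, 4); (8, Sensor, 4, 4); (8, Sensor, 4, 4); (8, Sensor, 4, 4); (8, Widget, 10, NULL); (9, Widget, 5, NULL); (12, Panel, NULL, NULL); (21, Chip, 4, 4); (21, Chip, 4, 4); (21, Chip, 4, 4); (21, Chip, 4, 4); (NULL, Panel, 1, NULL); (NULL, NULL, NULL, 8); (NULL, NULL, NULL, 11)

FULL OUTER JOIN keeps every row from both sides; unmatched rows get NULL for the other side's columns.
Matching on a.bin_id = b.bin_id. A NULL in a compared column never satisfies the condition.
Matched pairs: 8; unmatched a rows kept: 2; unmatched b rows kept: 4.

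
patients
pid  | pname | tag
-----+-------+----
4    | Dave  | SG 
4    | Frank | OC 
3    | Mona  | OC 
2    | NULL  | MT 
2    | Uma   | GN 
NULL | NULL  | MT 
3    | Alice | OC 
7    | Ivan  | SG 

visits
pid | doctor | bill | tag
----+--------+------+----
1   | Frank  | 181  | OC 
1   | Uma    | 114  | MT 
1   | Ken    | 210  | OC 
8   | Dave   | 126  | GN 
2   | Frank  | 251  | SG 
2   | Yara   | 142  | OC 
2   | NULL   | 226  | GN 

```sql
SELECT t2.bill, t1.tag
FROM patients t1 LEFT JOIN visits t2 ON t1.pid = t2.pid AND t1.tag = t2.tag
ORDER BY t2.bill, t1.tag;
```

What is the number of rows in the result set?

LEFT JOIN keeps every row from `patients`; unmatched rows get NULL for `visits`'s columns.
Matching on t1.pid = t2.pid AND t1.tag = t2.tag. A NULL in a compared column never satisfies the condition.
Matched pairs: 1; unmatched t1 rows kept: 7.
Total: 1 matched + 7 padded = 8 rows.

8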